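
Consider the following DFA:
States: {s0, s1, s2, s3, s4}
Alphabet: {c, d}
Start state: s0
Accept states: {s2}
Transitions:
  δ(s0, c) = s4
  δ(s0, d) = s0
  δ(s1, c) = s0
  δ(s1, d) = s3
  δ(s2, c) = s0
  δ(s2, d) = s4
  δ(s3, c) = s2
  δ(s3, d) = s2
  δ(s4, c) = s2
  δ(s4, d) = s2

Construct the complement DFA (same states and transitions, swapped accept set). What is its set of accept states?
Complement accept states = All states \ Original accept states
= {s0, s1, s2, s3, s4} \ {s2}
{s0, s1, s3, s4}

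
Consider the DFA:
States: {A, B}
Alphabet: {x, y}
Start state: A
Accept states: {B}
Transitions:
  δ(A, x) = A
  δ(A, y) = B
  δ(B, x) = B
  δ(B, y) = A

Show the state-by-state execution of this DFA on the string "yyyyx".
read 'y': A → B
  read 'y': B → A
  read 'y': A → B
  read 'y': B → A
  read 'x': A → A
A -> B -> A -> B -> A -> A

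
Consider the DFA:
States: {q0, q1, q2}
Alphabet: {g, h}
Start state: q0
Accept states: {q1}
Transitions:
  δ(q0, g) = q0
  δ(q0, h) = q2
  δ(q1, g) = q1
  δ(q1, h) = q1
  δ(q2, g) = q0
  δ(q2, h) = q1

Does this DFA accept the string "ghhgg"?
Processing string "ghhgg":
  q0 --g--> q0
  q0 --h--> q2
  q2 --h--> q1
  q1 --g--> q1
  q1 --g--> q1
Final state: q1
Accept states: {q1}
Yes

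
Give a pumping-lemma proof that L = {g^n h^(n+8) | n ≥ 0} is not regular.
Assume L is regular with pumping length p. Idea: pumping the g-block breaks the fixed offset of 8.
Choose s = g^p h^(p+8) ∈ L. By the pumping lemma, s = xyz with |xy| ≤ p, |y| > 0, so y = g^k with k ≥ 1. Then xy²z = g^(p+k) h^(p+8). For this to be in L we would need p+8 = (p+k)+8, i.e. k = 0, contradicting k ≥ 1. So xy²z ∉ L.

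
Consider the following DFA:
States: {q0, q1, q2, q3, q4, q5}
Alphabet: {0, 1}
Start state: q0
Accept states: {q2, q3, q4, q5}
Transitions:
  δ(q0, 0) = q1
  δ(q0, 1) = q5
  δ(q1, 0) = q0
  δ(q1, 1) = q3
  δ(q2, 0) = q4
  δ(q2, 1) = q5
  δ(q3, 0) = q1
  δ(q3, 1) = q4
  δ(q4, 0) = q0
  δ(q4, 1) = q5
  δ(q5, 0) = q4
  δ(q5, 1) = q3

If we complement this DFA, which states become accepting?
Complement accept states = All states \ Original accept states
= {q0, q1, q2, q3, q4, q5} \ {q2, q3, q4, q5}
{q0, q1}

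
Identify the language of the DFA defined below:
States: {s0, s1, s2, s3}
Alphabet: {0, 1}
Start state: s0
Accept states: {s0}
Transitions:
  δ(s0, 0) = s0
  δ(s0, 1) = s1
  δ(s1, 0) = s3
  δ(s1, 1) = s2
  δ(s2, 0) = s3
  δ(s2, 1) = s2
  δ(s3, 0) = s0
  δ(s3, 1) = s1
Testing a few strings:
  '1010' → reject
  '111' → reject
  '1111' → reject
  '0000' → accept
State roles: s0=value ≡ 0 (mod 4); s1=value ≡ 1 (mod 4); s2=value ≡ 3 (mod 4); s3=value ≡ 2 (mod 4)
All binary strings representing a multiple of 4 (read in base 2; leading zeros allowed and ε counts as 0)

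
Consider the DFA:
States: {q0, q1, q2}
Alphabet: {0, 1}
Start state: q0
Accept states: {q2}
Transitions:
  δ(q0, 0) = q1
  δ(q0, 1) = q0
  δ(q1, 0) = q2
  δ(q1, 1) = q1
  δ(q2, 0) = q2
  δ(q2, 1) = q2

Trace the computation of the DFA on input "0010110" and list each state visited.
read '0': q0 → q1
  read '0': q1 → q2
  read '1': q2 → q2
  read '0': q2 → q2
  read '1': q2 → q2
  read '1': q2 → q2
  read '0': q2 → q2
q0 -> q1 -> q2 -> q2 -> q2 -> q2 -> q2 -> q2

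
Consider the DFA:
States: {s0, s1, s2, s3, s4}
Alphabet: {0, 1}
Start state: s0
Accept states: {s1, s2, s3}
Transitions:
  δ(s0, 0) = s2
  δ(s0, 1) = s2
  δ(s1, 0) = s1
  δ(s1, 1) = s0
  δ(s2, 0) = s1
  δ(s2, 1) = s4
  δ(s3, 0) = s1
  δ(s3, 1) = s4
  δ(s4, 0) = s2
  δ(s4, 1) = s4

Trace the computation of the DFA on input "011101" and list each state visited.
read '0': s0 → s2
  read '1': s2 → s4
  read '1': s4 → s4
  read '1': s4 → s4
  read '0': s4 → s2
  read '1': s2 → s4
s0 -> s2 -> s4 -> s4 -> s4 -> s2 -> s4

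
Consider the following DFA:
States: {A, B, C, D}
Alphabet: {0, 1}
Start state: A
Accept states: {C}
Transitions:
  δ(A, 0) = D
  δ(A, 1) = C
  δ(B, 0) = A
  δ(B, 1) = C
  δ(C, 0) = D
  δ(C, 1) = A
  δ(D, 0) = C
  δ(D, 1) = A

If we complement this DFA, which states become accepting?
Complement accept states = All states \ Original accept states
= {A, B, C, D} \ {C}
{A, B, D}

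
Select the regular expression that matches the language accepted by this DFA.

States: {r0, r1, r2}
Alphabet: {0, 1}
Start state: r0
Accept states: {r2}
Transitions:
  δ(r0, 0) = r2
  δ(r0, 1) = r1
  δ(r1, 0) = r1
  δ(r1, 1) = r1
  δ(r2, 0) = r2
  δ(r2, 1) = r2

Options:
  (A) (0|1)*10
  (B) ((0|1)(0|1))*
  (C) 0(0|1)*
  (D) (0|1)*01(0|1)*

Check each option against the DFA on short strings; one disagreement eliminates an option:
  (A) (0|1)*10: on '0' the DFA goes r0 → r2 and accepts (r2 ∈ Accept), but the regex does not match it → eliminate
  (B) ((0|1)(0|1))*: on ε the DFA stays in r0 and rejects (r0 ∉ Accept), but the regex matches it → eliminate
  (C) 0(0|1)*: agrees with the DFA on every string of length ≤ 6
  (D) (0|1)*01(0|1)*: on '0' the DFA goes r0 → r2 and accepts (r2 ∈ Accept), but the regex does not match it → eliminate
Only (C) is consistent with the DFA.
(C) 0(0|1)*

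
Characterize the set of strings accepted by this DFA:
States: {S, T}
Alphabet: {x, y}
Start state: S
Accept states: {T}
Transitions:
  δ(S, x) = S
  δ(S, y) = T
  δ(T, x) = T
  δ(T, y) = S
Testing a few strings:
  'xyx' → accept
  'xx' → reject
  'yyy' → accept
  'y' → accept
State roles: S=even number of y's so far; T=odd number of y's so far
All strings over {x,y} with an odd number of y's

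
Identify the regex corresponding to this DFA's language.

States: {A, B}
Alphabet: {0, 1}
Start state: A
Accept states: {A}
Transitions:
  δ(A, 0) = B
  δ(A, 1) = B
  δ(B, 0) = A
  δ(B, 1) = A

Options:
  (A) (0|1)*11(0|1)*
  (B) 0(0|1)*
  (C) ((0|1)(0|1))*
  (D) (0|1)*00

Check each option against the DFA on short strings; one disagreement eliminates an option:
  (A) (0|1)*11(0|1)*: on ε the DFA stays in A and accepts (A ∈ Accept), but the regex does not match it → eliminate
  (B) 0(0|1)*: on ε the DFA stays in A and accepts (A ∈ Accept), but the regex does not match it → eliminate
  (C) ((0|1)(0|1))*: agrees with the DFA on every string of length ≤ 6
  (D) (0|1)*00: on ε the DFA stays in A and accepts (A ∈ Accept), but the regex does not match it → eliminate
Only (C) is consistent with the DFA.
(C) ((0|1)(0|1))*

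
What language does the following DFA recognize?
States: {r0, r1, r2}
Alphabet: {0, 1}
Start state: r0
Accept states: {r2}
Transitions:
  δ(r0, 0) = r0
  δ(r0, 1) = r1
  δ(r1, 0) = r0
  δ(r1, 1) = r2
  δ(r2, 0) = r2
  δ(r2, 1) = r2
Testing a few strings:
  '1000' → reject
  '00' → reject
  '1' → reject
  '10' → reject
State roles: r0=no progress toward 11; r1=one trailing 1; r2=substring 11 seen
All binary strings containing the substring 11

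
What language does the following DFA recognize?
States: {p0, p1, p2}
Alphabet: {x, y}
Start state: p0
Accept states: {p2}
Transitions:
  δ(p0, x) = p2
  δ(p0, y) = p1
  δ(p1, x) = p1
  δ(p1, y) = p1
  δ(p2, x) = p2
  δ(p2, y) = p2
Testing a few strings:
  'xxy' → accept
  'yxx' → reject
  'y' → reject
  'xx' → accept
State roles: p0=no input read; p1=started with y (dead); p2=started with x
All strings over {x,y} starting with x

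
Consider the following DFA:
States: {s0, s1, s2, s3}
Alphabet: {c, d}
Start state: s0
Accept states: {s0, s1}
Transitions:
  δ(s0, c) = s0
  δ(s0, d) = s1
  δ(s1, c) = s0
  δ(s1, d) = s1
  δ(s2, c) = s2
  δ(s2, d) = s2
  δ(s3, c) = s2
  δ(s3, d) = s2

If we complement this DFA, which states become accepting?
Complement accept states = All states \ Original accept states
= {s0, s1, s2, s3} \ {s0, s1}
{s2, s3}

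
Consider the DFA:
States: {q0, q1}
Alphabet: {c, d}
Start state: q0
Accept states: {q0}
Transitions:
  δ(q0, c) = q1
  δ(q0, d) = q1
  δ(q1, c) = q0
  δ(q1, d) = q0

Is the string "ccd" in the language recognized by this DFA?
Processing string "ccd":
  q0 --c--> q1
  q1 --c--> q0
  q0 --d--> q1
Final state: q1
Accept states: {q0}
No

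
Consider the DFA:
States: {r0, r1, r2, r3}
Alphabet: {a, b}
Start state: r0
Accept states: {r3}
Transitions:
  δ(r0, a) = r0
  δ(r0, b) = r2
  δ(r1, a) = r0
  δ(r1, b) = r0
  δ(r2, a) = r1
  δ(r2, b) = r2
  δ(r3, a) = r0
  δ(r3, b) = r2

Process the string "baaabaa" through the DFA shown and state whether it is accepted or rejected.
Processing string "baaabaa":
  r0 --b--> r2
  r2 --a--> r1
  r1 --a--> r0
  r0 --a--> r0
  r0 --b--> r2
  r2 --a--> r1
  r1 --a--> r0
Final state: r0
Accept states: {r3}
No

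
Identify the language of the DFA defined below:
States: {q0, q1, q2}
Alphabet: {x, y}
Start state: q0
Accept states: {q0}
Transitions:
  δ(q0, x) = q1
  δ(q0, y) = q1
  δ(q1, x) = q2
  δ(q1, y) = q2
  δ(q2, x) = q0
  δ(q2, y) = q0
Testing a few strings:
  'y' → reject
  'xy' → reject
  'xyyx' → reject
  'x' → reject
State roles: q0=length ≡ 0 (mod 3); q1=length ≡ 1 (mod 3); q2=length ≡ 2 (mod 3)
All strings over {x,y} whose length is a multiple of 3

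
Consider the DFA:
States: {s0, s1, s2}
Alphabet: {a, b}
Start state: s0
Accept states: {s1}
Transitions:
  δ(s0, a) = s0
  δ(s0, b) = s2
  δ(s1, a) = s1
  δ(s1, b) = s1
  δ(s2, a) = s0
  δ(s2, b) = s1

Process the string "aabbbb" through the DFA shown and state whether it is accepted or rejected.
Processing string "aabbbb":
  s0 --a--> s0
  s0 --a--> s0
  s0 --b--> s2
  s2 --b--> s1
  s1 --b--> s1
  s1 --b--> s1
Final state: s1
Accept states: {s1}
Yes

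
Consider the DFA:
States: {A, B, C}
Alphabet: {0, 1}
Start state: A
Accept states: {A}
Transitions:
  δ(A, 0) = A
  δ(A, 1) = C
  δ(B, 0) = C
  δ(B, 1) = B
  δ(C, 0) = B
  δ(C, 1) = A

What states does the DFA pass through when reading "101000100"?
read '1': A → C
  read '0': C → B
  read '1': B → B
  read '0': B → C
  read '0': C → B
  read '0': B → C
  read '1': C → A
  read '0': A → A
  read '0': A → A
A -> C -> B -> B -> C -> B -> C -> A -> A -> A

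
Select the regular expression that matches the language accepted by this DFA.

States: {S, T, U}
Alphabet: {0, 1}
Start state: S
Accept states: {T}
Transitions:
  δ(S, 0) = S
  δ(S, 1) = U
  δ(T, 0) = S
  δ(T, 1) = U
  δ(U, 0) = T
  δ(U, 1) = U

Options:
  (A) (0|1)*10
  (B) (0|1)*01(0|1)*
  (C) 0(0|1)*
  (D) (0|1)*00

Check each option against the DFA on short strings; one disagreement eliminates an option:
  (A) (0|1)*10: agrees with the DFA on every string of length ≤ 6
  (B) (0|1)*01(0|1)*: on '01' the DFA goes S → S → U and rejects (U ∉ Accept), but the regex matches it → eliminate
  (C) 0(0|1)*: on '0' the DFA goes S → S and rejects (S ∉ Accept), but the regex matches it → eliminate
  (D) (0|1)*00: on '00' the DFA goes S → S → S and rejects (S ∉ Accept), but the regex matches it → eliminate
Only (A) is consistent with the DFA.
(A) (0|1)*10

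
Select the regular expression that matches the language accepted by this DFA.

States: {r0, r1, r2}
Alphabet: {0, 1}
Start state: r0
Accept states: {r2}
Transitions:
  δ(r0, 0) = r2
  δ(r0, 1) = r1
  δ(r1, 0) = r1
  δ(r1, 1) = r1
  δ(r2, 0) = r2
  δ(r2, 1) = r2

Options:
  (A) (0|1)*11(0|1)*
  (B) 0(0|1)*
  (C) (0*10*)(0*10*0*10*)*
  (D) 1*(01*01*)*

Check each option against the DFA on short strings; one disagreement eliminates an option:
  (A) (0|1)*11(0|1)*: on '0' the DFA goes r0 → r2 and accepts (r2 ∈ Accept), but the regex does not match it → eliminate
  (B) 0(0|1)*: agrees with the DFA on every string of length ≤ 6
  (C) (0*10*)(0*10*0*10*)*: on '0' the DFA goes r0 → r2 and accepts (r2 ∈ Accept), but the regex does not match it → eliminate
  (D) 1*(01*01*)*: on ε the DFA stays in r0 and rejects (r0 ∉ Accept), but the regex matches it → eliminate
Only (B) is consistent with the DFA.
(B) 0(0|1)*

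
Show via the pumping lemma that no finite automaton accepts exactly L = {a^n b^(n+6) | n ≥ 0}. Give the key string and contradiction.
Assume L is regular with pumping length p. Idea: pumping the a-block breaks the fixed offset of 6.
Choose s = a^p b^(p+6) ∈ L. By the pumping lemma, s = xyz with |xy| ≤ p, |y| > 0, so y = a^k with k ≥ 1. Then xy²z = a^(p+k) b^(p+6). For this to be in L we would need p+6 = (p+k)+6, i.e. k = 0, contradicting k ≥ 1. So xy²z ∉ L.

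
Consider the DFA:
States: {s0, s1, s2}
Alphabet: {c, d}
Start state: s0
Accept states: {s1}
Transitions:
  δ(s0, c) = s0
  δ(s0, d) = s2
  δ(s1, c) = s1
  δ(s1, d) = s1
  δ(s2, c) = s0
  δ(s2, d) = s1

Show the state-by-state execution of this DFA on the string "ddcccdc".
read 'd': s0 → s2
  read 'd': s2 → s1
  read 'c': s1 → s1
  read 'c': s1 → s1
  read 'c': s1 → s1
  read 'd': s1 → s1
  read 'c': s1 → s1
s0 -> s2 -> s1 -> s1 -> s1 -> s1 -> s1 -> s1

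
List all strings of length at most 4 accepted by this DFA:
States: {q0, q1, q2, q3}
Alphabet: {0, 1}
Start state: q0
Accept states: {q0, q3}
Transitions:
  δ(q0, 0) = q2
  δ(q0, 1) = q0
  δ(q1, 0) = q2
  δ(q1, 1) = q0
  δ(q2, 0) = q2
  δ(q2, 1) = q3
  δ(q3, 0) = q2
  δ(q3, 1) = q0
ε, 1, 01, 11, 001, 011, 101, 111, 0001, 0011, 0101, 0111, 1001, 1011, 1101, 1111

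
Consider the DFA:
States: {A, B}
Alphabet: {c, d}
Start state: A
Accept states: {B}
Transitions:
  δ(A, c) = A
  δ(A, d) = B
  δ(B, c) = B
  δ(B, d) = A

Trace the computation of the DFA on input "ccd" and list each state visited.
read 'c': A → A
  read 'c': A → A
  read 'd': A → B
A -> A -> A -> B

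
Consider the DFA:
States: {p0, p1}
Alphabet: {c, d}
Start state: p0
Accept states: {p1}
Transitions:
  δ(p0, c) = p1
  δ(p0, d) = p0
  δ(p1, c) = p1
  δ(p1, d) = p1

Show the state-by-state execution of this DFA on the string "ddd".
read 'd': p0 → p0
  read 'd': p0 → p0
  read 'd': p0 → p0
p0 -> p0 -> p0 -> p0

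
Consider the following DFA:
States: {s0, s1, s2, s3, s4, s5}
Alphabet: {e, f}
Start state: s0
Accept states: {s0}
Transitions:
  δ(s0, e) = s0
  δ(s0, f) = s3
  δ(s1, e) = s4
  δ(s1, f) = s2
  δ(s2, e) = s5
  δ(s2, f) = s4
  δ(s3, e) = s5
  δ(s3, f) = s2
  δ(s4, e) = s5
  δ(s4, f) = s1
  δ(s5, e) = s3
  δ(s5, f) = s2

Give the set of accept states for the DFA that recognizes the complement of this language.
Complement accept states = All states \ Original accept states
= {s0, s1, s2, s3, s4, s5} \ {s0}
{s1, s2, s3, s4, s5}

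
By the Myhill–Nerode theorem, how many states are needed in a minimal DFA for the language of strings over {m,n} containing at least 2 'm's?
By Myhill–Nerode, count the distinguishable equivalence classes: 3 classes — having seen 0, 1, or ≥2 copies of 'm'; any two classes i < j (j ≤ 2) are distinguished by the string m^(2−j), which takes class j to 2 copies (accepted) but leaves class i below 2 (rejected).
3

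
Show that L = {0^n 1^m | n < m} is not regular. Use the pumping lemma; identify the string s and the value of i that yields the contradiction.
Assume L is regular with pumping length p. Idea: pumping up the 0-block makes the 0-count reach the 1-count.
Choose s = 0^p 1^(p+1) ∈ L. By the pumping lemma, s = xyz with |xy| ≤ p, |y| > 0, so y = 0^k with k ≥ 1. Then xy²z = 0^(p+k) 1^(p+1). Since p+k ≥ p+1, the number of 0's is no longer strictly less than the number of 1's, so xy²z ∉ L.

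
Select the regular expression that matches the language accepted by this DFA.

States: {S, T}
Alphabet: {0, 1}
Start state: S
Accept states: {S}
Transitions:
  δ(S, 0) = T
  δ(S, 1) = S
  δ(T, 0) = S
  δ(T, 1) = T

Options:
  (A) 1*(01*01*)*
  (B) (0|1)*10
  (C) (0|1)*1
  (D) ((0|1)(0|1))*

Check each option against the DFA on short strings; one disagreement eliminates an option:
  (A) 1*(01*01*)*: agrees with the DFA on every string of length ≤ 6
  (B) (0|1)*10: on ε the DFA stays in S and accepts (S ∈ Accept), but the regex does not match it → eliminate
  (C) (0|1)*1: on ε the DFA stays in S and accepts (S ∈ Accept), but the regex does not match it → eliminate
  (D) ((0|1)(0|1))*: on '1' the DFA goes S → S and accepts (S ∈ Accept), but the regex does not match it → eliminate
Only (A) is consistent with the DFA.
(A) 1*(01*01*)*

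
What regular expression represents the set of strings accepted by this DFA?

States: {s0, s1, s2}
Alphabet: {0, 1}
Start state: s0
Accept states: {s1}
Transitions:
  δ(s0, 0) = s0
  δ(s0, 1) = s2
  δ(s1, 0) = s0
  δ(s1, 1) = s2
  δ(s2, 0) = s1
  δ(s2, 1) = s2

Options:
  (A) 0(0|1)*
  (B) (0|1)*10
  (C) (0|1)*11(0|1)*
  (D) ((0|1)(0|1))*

Check each option against the DFA on short strings; one disagreement eliminates an option:
  (A) 0(0|1)*: on '0' the DFA goes s0 → s0 and rejects (s0 ∉ Accept), but the regex matches it → eliminate
  (B) (0|1)*10: agrees with the DFA on every string of length ≤ 6
  (C) (0|1)*11(0|1)*: on '10' the DFA goes s0 → s2 → s1 and accepts (s1 ∈ Accept), but the regex does not match it → eliminate
  (D) ((0|1)(0|1))*: on ε the DFA stays in s0 and rejects (s0 ∉ Accept), but the regex matches it → eliminate
Only (B) is consistent with the DFA.
(B) (0|1)*10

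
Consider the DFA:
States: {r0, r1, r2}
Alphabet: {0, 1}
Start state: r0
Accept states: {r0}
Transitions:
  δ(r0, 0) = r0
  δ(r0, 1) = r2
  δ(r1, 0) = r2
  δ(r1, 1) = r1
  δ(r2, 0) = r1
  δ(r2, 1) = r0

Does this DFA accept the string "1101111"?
Processing string "1101111":
  r0 --1--> r2
  r2 --1--> r0
  r0 --0--> r0
  r0 --1--> r2
  r2 --1--> r0
  r0 --1--> r2
  r2 --1--> r0
Final state: r0
Accept states: {r0}
Yes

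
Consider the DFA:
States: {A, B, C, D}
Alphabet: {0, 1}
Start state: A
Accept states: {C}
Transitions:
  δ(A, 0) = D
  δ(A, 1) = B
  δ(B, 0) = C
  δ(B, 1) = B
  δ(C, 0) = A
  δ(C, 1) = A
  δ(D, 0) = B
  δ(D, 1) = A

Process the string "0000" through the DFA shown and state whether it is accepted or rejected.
Processing string "0000":
  A --0--> D
  D --0--> B
  B --0--> C
  C --0--> A
Final state: A
Accept states: {C}
No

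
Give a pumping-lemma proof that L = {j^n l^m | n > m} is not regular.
Assume L is regular with pumping length p. Idea: pumping down the j-block drops the j-count to at most the l-count.
Choose s = j^(p+1) l^p ∈ L (|s| = 2p+1 ≥ p). By the pumping lemma, s = xyz with |xy| ≤ p, |y| > 0, so y = j^k with k ≥ 1. Take i = 0: xz = j^(p+1−k) l^p. Since k ≥ 1, p+1−k ≤ p, so the number of j's is no longer strictly greater than the number of l's, hence xz ∉ L.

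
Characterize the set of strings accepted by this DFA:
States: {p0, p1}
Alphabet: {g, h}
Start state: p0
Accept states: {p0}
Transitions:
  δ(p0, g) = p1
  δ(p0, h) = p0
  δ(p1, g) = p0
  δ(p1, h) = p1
Testing a few strings:
  'h' → accept
  'gh' → reject
  'hg' → reject
  'hgg' → accept
State roles: p0=even number of g's so far; p1=odd number of g's so far
All strings over {g,h} with an even number of g's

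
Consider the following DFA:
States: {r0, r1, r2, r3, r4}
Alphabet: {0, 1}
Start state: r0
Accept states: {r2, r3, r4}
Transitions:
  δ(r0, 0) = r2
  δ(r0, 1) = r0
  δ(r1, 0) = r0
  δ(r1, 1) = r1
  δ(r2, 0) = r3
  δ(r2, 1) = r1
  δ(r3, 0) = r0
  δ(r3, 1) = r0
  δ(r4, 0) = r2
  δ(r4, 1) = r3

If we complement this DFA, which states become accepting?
Complement accept states = All states \ Original accept states
= {r0, r1, r2, r3, r4} \ {r2, r3, r4}
{r0, r1}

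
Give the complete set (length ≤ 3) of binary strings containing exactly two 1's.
11, 011, 101, 110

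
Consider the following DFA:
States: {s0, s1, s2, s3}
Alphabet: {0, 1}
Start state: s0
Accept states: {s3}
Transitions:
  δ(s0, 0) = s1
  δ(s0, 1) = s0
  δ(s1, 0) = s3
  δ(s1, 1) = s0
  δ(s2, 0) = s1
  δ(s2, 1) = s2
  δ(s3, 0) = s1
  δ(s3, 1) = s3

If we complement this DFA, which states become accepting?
Complement accept states = All states \ Original accept states
= {s0, s1, s2, s3} \ {s3}
{s0, s1, s2}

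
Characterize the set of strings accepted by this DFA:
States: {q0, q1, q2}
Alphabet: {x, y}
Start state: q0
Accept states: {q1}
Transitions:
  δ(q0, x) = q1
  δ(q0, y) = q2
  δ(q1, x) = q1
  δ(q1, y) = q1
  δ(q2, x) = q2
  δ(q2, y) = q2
Testing a few strings:
  'xy' → accept
  'xx' → accept
  'y' → reject
  'x' → accept
State roles: q0=no input read; q1=started with x; q2=started with y (dead)
All strings over {x,y} starting with x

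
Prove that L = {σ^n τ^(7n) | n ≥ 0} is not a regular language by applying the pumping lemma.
Assume L is regular with pumping length p. Idea: pumping the σ-block breaks the 1:7 ratio.
Choose s = σ^p τ^(7p) (length 8p ≥ p). By the pumping lemma, s = xyz with |xy| ≤ p, |y| > 0, so y = σ^k with k ≥ 1. Then xy²z = σ^(p+k) τ^(7p). For this to be in L we would need 7p = 7(p+k), i.e. 7k = 0, contradicting k ≥ 1. So xy²z ∉ L.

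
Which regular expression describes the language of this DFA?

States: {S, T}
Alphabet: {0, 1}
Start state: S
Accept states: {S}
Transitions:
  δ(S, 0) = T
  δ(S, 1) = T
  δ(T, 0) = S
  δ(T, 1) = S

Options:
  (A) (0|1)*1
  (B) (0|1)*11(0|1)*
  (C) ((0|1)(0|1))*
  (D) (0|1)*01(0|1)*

Check each option against the DFA on short strings; one disagreement eliminates an option:
  (A) (0|1)*1: on ε the DFA stays in S and accepts (S ∈ Accept), but the regex does not match it → eliminate
  (B) (0|1)*11(0|1)*: on ε the DFA stays in S and accepts (S ∈ Accept), but the regex does not match it → eliminate
  (C) ((0|1)(0|1))*: agrees with the DFA on every string of length ≤ 6
  (D) (0|1)*01(0|1)*: on ε the DFA stays in S and accepts (S ∈ Accept), but the regex does not match it → eliminate
Only (C) is consistent with the DFA.
(C) ((0|1)(0|1))*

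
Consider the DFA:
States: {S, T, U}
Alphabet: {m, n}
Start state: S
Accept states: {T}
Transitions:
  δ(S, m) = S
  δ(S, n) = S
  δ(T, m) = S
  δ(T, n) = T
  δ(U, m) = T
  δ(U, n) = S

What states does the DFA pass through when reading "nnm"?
read 'n': S → S
  read 'n': S → S
  read 'm': S → S
S -> S -> S -> S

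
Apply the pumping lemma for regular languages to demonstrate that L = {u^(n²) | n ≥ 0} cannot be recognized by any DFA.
Assume L is regular with pumping length p. Idea: pumping adds a fixed amount, but gaps between consecutive squares grow.
Choose s = u^(p²) (length p² ≥ p). By the pumping lemma, s = xyz with |xy| ≤ p, |y| > 0, so |y| = k with 1 ≤ k ≤ p. Then |xy²z| = p²+k. Since p² < p²+k ≤ p²+p < (p+1)², the length p²+k lies strictly between consecutive squares, so it is not a perfect square and xy²z ∉ L.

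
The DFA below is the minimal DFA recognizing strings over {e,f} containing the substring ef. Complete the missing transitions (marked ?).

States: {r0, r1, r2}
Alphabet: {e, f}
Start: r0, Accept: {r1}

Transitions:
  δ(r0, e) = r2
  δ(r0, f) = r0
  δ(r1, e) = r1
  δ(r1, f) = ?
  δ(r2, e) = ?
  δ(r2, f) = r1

From the language and accept set, identify what each state tracks — r0: no e seen yet; r1: substring ef seen; r2: seen a e, waiting for f.
Each missing δ(q, a) is the state matching the new tracked value after reading a.
δ(r1, f) = r1; δ(r2, e) = r2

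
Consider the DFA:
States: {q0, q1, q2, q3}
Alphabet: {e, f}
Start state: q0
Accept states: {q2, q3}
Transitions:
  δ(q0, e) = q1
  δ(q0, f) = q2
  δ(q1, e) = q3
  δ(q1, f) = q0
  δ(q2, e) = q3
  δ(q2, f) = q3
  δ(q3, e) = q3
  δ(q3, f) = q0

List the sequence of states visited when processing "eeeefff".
read 'e': q0 → q1
  read 'e': q1 → q3
  read 'e': q3 → q3
  read 'e': q3 → q3
  read 'f': q3 → q0
  read 'f': q0 → q2
  read 'f': q2 → q3
q0 -> q1 -> q3 -> q3 -> q3 -> q0 -> q2 -> q3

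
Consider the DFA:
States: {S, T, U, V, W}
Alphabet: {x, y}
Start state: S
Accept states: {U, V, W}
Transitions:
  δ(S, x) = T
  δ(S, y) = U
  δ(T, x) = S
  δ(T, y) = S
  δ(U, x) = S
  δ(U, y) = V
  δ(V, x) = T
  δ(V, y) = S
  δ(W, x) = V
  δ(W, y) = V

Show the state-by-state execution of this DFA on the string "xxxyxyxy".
read 'x': S → T
  read 'x': T → S
  read 'x': S → T
  read 'y': T → S
  read 'x': S → T
  read 'y': T → S
  read 'x': S → T
  read 'y': T → S
S -> T -> S -> T -> S -> T -> S -> T -> S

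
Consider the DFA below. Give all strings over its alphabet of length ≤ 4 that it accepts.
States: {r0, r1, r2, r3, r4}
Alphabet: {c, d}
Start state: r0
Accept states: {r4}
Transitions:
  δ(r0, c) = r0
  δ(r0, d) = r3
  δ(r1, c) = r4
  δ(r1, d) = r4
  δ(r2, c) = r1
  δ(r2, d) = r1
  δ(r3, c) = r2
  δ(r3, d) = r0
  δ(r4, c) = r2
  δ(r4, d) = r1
dccc, dccd, dcdc, dcdd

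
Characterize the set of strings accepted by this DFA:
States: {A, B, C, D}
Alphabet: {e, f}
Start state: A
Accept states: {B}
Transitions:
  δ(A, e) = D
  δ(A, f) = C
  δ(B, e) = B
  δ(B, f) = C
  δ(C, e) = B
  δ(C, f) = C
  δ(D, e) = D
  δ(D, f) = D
Testing a few strings:
  'e' → reject
  'fefe' → accept
  'f' → reject
  'eefe' → reject
State roles: A=no input read; B=started with f, last symbol e; C=started with f, last symbol f; D=started with e (dead)
All strings over {e,f} that start with f and end with e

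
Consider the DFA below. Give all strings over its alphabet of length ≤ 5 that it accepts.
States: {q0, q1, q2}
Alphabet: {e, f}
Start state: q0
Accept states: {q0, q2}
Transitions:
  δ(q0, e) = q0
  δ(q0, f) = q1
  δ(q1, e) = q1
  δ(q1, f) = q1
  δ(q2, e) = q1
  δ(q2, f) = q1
ε, e, ee, eee, eeee, eeeee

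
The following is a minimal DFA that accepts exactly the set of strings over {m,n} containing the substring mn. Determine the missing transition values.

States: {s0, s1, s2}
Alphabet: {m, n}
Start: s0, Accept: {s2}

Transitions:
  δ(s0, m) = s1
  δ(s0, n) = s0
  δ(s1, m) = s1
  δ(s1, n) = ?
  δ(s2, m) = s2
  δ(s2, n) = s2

From the language and accept set, identify what each state tracks — s0: no m seen yet; s1: seen a m, waiting for n; s2: substring mn seen.
Each missing δ(q, a) is the state matching the new tracked value after reading a.
δ(s1, n) = s2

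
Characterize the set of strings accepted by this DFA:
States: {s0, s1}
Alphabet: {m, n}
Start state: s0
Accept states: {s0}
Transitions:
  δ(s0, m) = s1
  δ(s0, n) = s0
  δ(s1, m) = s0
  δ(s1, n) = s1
Testing a few strings:
  'm' → reject
  'n' → accept
  'mmm' → reject
  'mn' → reject
State roles: s0=even number of m's so far; s1=odd number of m's so far
All strings over {m,n} with an even number of m's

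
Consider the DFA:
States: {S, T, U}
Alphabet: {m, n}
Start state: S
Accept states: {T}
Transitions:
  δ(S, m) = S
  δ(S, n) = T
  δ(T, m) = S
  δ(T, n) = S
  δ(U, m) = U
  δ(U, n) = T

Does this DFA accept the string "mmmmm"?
Processing string "mmmmm":
  S --m--> S
  S --m--> S
  S --m--> S
  S --m--> S
  S --m--> S
Final state: S
Accept states: {T}
No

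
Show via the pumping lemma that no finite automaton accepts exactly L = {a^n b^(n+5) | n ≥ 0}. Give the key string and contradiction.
Assume L is regular with pumping length p. Idea: pumping the a-block breaks the fixed offset of 5.
Choose s = a^p b^(p+5) ∈ L. By the pumping lemma, s = xyz with |xy| ≤ p, |y| > 0, so y = a^k with k ≥ 1. Then xy²z = a^(p+k) b^(p+5). For this to be in L we would need p+5 = (p+k)+5, i.e. k = 0, contradicting k ≥ 1. So xy²z ∉ L.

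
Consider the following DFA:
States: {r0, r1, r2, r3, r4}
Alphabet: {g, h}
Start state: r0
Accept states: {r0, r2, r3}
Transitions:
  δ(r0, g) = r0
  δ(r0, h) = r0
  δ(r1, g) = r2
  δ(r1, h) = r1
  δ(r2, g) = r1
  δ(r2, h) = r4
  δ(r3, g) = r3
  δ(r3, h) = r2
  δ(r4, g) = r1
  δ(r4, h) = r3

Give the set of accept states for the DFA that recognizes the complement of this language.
Complement accept states = All states \ Original accept states
= {r0, r1, r2, r3, r4} \ {r0, r2, r3}
{r1, r4}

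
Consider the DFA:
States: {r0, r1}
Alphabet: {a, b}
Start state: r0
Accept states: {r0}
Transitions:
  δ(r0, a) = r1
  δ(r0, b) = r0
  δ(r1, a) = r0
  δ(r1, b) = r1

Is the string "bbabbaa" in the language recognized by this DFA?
Processing string "bbabbaa":
  r0 --b--> r0
  r0 --b--> r0
  r0 --a--> r1
  r1 --b--> r1
  r1 --b--> r1
  r1 --a--> r0
  r0 --a--> r1
Final state: r1
Accept states: {r0}
No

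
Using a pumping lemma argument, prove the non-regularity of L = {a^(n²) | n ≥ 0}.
Assume L is regular with pumping length p. Idea: pumping adds a fixed amount, but gaps between consecutive squares grow.
Choose s = a^(p²) (length p² ≥ p). By the pumping lemma, s = xyz with |xy| ≤ p, |y| > 0, so |y| = k with 1 ≤ k ≤ p. Then |xy²z| = p²+k. Since p² < p²+k ≤ p²+p < (p+1)², the length p²+k lies strictly between consecutive squares, so it is not a perfect square and xy²z ∉ L.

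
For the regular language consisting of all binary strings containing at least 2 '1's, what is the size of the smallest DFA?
By Myhill–Nerode, count the distinguishable equivalence classes: 3 classes — having seen 0, 1, or ≥2 copies of '1'; any two classes i < j (j ≤ 2) are distinguished by the string 1^(2−j), which takes class j to 2 copies (accepted) but leaves class i below 2 (rejected).
3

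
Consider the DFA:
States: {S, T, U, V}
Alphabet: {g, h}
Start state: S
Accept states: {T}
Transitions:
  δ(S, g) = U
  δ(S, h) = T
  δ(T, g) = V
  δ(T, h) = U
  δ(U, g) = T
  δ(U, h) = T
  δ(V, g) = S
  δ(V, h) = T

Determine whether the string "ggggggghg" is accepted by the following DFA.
Processing string "ggggggghg":
  S --g--> U
  U --g--> T
  T --g--> V
  V --g--> S
  S --g--> U
  U --g--> T
  T --g--> V
  V --h--> T
  T --g--> V
Final state: V
Accept states: {T}
No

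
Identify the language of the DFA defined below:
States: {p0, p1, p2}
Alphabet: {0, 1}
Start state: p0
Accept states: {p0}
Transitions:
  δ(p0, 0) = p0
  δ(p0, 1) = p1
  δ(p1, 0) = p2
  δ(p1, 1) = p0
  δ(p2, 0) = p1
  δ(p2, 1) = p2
Testing a few strings:
  '00' → accept
  '100' → reject
  '011' → accept
  '110' → accept
State roles: p0=value ≡ 0 (mod 3); p1=value ≡ 1 (mod 3); p2=value ≡ 2 (mod 3)
All binary strings representing a multiple of 3 (read in base 2; leading zeros allowed and ε counts as 0)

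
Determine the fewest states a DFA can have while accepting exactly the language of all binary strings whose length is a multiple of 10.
By Myhill–Nerode, count the distinguishable equivalence classes: 10 classes — one per residue of the length mod 10; class i is distinguished from class j by any string of length (10 − i) mod 10.
10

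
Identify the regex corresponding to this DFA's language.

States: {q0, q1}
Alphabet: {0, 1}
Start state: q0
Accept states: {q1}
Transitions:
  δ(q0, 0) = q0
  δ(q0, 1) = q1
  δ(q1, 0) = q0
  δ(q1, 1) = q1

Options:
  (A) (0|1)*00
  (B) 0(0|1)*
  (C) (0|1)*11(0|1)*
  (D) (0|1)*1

Check each option against the DFA on short strings; one disagreement eliminates an option:
  (A) (0|1)*00: on '1' the DFA goes q0 → q1 and accepts (q1 ∈ Accept), but the regex does not match it → eliminate
  (B) 0(0|1)*: on '0' the DFA goes q0 → q0 and rejects (q0 ∉ Accept), but the regex matches it → eliminate
  (C) (0|1)*11(0|1)*: on '1' the DFA goes q0 → q1 and accepts (q1 ∈ Accept), but the regex does not match it → eliminate
  (D) (0|1)*1: agrees with the DFA on every string of length ≤ 6
Only (D) is consistent with the DFA.
(D) (0|1)*1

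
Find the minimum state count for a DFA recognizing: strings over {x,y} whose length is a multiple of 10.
By Myhill–Nerode, count the distinguishable equivalence classes: 10 classes — one per residue of the length mod 10; class i is distinguished from class j by any string of length (10 − i) mod 10.
10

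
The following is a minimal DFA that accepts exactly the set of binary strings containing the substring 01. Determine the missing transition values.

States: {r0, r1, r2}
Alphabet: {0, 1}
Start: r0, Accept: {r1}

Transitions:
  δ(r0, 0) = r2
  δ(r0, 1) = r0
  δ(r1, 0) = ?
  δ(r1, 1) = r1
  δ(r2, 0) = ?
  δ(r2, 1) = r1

From the language and accept set, identify what each state tracks — r0: no 0 seen yet; r1: substring 01 seen; r2: seen a 0, waiting for 1.
Each missing δ(q, a) is the state matching the new tracked value after reading a.
δ(r1, 0) = r1; δ(r2, 0) = r2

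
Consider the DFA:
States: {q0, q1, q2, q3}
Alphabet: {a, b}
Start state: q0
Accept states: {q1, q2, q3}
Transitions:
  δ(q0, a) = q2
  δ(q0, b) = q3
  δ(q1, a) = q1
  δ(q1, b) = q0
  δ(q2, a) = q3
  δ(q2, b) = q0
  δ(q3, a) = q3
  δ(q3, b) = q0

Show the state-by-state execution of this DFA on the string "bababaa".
read 'b': q0 → q3
  read 'a': q3 → q3
  read 'b': q3 → q0
  read 'a': q0 → q2
  read 'b': q2 → q0
  read 'a': q0 → q2
  read 'a': q2 → q3
q0 -> q3 -> q3 -> q0 -> q2 -> q0 -> q2 -> q3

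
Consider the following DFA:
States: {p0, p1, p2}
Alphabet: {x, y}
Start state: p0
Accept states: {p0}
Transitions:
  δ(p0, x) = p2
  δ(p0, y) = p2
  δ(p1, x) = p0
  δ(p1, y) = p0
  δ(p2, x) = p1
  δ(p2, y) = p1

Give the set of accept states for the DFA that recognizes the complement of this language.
Complement accept states = All states \ Original accept states
= {p0, p1, p2} \ {p0}
{p1, p2}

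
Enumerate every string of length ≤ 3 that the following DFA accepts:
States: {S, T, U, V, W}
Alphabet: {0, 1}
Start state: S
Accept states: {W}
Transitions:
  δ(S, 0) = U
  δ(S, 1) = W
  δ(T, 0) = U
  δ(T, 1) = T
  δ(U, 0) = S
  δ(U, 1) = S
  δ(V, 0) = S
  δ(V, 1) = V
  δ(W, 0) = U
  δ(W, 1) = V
1, 001, 011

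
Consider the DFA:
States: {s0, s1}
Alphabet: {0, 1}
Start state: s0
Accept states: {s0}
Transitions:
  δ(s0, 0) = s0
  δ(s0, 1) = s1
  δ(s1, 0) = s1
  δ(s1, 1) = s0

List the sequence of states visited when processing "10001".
read '1': s0 → s1
  read '0': s1 → s1
  read '0': s1 → s1
  read '0': s1 → s1
  read '1': s1 → s0
s0 -> s1 -> s1 -> s1 -> s1 -> s0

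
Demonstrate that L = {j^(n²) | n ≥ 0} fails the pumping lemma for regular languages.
Assume L is regular with pumping length p. Idea: pumping adds a fixed amount, but gaps between consecutive squares grow.
Choose s = j^(p²) (length p² ≥ p). By the pumping lemma, s = xyz with |xy| ≤ p, |y| > 0, so |y| = k with 1 ≤ k ≤ p. Then |xy²z| = p²+k. Since p² < p²+k ≤ p²+p < (p+1)², the length p²+k lies strictly between consecutive squares, so it is not a perfect square and xy²z ∉ L.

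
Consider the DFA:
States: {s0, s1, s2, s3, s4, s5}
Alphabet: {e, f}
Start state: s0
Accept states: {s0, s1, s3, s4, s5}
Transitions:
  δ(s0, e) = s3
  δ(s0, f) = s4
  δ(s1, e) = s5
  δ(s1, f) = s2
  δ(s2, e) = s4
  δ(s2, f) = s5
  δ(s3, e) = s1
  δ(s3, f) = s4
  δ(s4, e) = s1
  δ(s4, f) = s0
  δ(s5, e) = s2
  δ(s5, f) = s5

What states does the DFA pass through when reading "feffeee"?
read 'f': s0 → s4
  read 'e': s4 → s1
  read 'f': s1 → s2
  read 'f': s2 → s5
  read 'e': s5 → s2
  read 'e': s2 → s4
  read 'e': s4 → s1
s0 -> s4 -> s1 -> s2 -> s5 -> s2 -> s4 -> s1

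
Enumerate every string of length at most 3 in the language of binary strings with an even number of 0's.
ε, 1, 00, 11, 001, 010, 100, 111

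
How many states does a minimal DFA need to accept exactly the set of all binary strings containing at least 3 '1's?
By Myhill–Nerode, count the distinguishable equivalence classes: 4 classes — having seen 0, 1, 2, or ≥3 copies of '1'; any two classes i < j (j ≤ 3) are distinguished by the string 1^(3−j), which takes class j to 3 copies (accepted) but leaves class i below 3 (rejected).
4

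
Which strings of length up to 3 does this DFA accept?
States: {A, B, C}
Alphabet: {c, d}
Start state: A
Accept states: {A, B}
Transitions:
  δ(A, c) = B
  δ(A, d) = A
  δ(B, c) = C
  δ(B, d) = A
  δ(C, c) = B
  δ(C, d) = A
ε, c, d, cd, dc, dd, ccc, ccd, cdc, cdd, dcd, ddc, ddd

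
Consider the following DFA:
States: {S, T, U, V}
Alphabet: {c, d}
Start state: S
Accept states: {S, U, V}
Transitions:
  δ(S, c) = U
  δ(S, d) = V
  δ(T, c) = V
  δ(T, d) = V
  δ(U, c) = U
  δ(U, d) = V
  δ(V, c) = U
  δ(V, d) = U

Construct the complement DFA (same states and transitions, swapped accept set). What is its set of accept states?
Complement accept states = All states \ Original accept states
= {S, T, U, V} \ {S, U, V}
{T}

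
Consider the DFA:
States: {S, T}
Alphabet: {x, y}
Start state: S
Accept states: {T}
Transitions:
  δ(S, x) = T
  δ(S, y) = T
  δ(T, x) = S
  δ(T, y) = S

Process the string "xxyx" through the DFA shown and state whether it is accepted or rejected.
Processing string "xxyx":
  S --x--> T
  T --x--> S
  S --y--> T
  T --x--> S
Final state: S
Accept states: {T}
No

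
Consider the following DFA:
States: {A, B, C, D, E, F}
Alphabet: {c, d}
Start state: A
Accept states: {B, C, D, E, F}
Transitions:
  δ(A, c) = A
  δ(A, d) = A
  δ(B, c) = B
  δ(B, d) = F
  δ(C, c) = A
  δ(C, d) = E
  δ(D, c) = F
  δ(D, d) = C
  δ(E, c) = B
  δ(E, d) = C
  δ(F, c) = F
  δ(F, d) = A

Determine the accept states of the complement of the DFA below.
Complement accept states = All states \ Original accept states
= {A, B, C, D, E, F} \ {B, C, D, E, F}
{A}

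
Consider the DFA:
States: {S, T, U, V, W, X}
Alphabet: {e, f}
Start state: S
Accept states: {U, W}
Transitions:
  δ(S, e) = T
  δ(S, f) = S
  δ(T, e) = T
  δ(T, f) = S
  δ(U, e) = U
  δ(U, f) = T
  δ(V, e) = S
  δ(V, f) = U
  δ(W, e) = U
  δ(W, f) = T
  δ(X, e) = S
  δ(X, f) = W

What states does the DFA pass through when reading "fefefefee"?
read 'f': S → S
  read 'e': S → T
  read 'f': T → S
  read 'e': S → T
  read 'f': T → S
  read 'e': S → T
  read 'f': T → S
  read 'e': S → T
  read 'e': T → T
S -> S -> T -> S -> T -> S -> T -> S -> T -> T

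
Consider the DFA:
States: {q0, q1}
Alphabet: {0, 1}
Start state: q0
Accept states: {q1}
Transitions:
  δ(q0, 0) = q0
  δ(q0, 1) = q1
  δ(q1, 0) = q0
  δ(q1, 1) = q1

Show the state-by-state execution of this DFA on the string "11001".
read '1': q0 → q1
  read '1': q1 → q1
  read '0': q1 → q0
  read '0': q0 → q0
  read '1': q0 → q1
q0 -> q1 -> q1 -> q0 -> q0 -> q1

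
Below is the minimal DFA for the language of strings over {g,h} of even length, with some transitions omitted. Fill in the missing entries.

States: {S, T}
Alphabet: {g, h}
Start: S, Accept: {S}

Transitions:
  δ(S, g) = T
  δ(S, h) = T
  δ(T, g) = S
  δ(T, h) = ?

From the language and accept set, identify what each state tracks — S: even length so far; T: odd length so far.
Each missing δ(q, a) is the state matching the new tracked value after reading a.
δ(T, h) = S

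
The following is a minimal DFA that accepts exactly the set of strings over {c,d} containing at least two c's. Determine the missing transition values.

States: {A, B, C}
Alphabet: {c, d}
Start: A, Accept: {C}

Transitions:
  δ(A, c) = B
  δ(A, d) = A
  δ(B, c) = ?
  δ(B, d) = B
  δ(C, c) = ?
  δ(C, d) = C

From the language and accept set, identify what each state tracks — A: zero c's seen; B: one c seen; C: ≥ two c's seen.
Each missing δ(q, a) is the state matching the new tracked value after reading a.
δ(B, c) = C; δ(C, c) = C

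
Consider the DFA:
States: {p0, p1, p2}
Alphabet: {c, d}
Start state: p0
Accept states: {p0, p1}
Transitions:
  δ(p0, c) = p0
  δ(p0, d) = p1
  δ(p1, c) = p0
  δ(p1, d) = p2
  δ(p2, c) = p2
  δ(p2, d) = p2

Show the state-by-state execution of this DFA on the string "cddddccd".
read 'c': p0 → p0
  read 'd': p0 → p1
  read 'd': p1 → p2
  read 'd': p2 → p2
  read 'd': p2 → p2
  read 'c': p2 → p2
  read 'c': p2 → p2
  read 'd': p2 → p2
p0 -> p0 -> p1 -> p2 -> p2 -> p2 -> p2 -> p2 -> p2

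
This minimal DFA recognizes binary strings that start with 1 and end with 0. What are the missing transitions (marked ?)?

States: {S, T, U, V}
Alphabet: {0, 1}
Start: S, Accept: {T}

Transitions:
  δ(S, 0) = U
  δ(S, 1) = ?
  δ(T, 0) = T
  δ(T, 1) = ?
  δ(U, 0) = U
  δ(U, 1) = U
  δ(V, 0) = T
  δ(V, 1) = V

From the language and accept set, identify what each state tracks — S: no input read; T: started with 1, last symbol 0; U: started with 0 (dead); V: started with 1, last symbol 1.
Each missing δ(q, a) is the state matching the new tracked value after reading a.
δ(S, 1) = V; δ(T, 1) = V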